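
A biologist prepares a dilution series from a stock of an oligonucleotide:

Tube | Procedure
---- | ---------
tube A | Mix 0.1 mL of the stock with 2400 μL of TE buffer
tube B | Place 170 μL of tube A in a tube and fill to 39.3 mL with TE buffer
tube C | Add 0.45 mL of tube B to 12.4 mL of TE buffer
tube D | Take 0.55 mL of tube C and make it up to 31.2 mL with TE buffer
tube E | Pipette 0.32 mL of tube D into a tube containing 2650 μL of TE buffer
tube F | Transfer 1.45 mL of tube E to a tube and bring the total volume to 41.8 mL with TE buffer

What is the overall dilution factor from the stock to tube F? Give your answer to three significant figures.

Step 1: 0.1 mL + 2400 μL = 2.5 mL total → factor 2.5/0.1 = 25
Step 2: 170 μL brought to 39.3 mL → factor 39300/170 = 231.18
Step 3: 0.45 mL + 12.4 mL = 12.85 mL total → factor 12.85/0.45 = 28.556
Step 4: 0.55 mL brought to 31.2 mL → factor 31.2/0.55 = 56.727
Step 5: 0.32 mL + 2650 μL = 2.97 mL total → factor 2.97/0.32 = 9.2812
Step 6: 1.45 mL brought to 41.8 mL → factor 41.8/1.45 = 28.828
Overall dilution factor = 25 × 231.18 × 28.556 × 56.727 × 9.2812 × 28.828 = 2.5048 × 10^9

2.50 × 10^9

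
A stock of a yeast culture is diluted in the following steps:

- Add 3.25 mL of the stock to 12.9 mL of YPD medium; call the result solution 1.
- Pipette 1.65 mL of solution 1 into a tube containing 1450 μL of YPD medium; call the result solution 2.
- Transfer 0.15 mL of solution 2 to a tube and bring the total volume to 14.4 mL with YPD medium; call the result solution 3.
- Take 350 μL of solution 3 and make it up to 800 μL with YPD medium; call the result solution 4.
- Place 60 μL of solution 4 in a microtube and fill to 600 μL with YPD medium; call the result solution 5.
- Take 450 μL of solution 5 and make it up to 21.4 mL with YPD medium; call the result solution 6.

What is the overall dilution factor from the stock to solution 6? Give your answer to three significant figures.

9.74 × 10^5

Step 1: 3.25 mL + 12.9 mL = 16.15 mL total → factor 16.15/3.25 = 4.9692
Step 2: 1.65 mL + 1450 μL = 3.1 mL total → factor 3.1/1.65 = 1.8788
Step 3: 0.15 mL brought to 14.4 mL → factor 14.4/0.15 = 96
Step 4: 350 μL brought to 800 μL → factor 800/350 = 2.2857
Step 5: 60 μL brought to 600 μL → factor 600/60 = 10
Step 6: 450 μL brought to 21.4 mL → factor 21400/450 = 47.556
Overall dilution factor = 4.9692 × 1.8788 × 96 × 2.2857 × 10 × 47.556 = 9.7423 × 10^5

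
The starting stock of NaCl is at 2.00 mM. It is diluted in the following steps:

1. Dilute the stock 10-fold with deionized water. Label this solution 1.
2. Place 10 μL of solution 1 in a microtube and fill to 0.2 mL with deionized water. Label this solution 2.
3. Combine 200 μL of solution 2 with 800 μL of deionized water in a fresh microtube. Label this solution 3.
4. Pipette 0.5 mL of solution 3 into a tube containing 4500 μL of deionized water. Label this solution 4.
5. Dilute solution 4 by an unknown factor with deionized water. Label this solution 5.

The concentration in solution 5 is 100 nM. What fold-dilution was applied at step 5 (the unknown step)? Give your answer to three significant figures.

Step 1: 10-fold → factor 10
Step 2: 10 μL brought to 0.2 mL → factor 200/10 = 20
Step 3: 200 μL + 800 μL = 1000 μL total → factor 1000/200 = 5
Step 4: 0.5 mL + 4500 μL = 5 mL total → factor 5/0.5 = 10
Step 5: unknown factor x
Product of known-step factors = 10000
Overall factor = 2.00 mM / (100 nM) = 20000
x = 20000 / 10000 = 2.00

2.00-fold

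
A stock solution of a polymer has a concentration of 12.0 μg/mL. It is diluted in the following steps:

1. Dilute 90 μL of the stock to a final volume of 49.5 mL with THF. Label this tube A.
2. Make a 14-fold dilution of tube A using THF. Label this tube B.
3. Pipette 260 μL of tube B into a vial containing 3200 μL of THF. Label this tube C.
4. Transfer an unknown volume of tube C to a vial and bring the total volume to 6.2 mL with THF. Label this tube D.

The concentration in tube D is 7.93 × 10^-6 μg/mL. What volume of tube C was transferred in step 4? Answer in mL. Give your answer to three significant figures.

0.420 mL

Step 1: 90 μL brought to 49.5 mL → factor 49500/90 = 550
Step 2: 14-fold → factor 14
Step 3: 260 μL + 3200 μL = 3460 μL total → factor 3460/260 = 13.308
Step 4: v brought to 6.2 mL → factor = 6.2 mL/v
Product of known-step factors = 1.0247 × 10^5
Overall factor = 12.0 μg/mL / (7.93 × 10^-6 μg/mL) = 1.5132 × 10^6
Step-4 factor = 1.5132 × 10^6 / 1.0247 × 10^5 = 14.768
v = 6.2 mL / 14.768 = 0.420 mL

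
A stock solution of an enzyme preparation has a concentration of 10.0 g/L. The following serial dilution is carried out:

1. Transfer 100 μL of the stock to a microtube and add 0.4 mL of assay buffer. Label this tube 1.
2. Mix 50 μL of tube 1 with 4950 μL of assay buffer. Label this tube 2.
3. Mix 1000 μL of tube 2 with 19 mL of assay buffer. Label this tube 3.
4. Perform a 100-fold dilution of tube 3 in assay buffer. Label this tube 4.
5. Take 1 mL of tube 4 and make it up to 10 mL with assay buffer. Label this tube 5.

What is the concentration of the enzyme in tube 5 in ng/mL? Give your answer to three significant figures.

1.00 ng/mL

Step 1: 100 μL + 0.4 mL = 500 μL total → factor 500/100 = 5
Step 2: 50 μL + 4950 μL = 5000 μL total → factor 5000/50 = 100
Step 3: 1000 μL + 19 mL = 20000 μL total → factor 20000/1000 = 20
Step 4: 100-fold → factor 100
Step 5: 1 mL brought to 10 mL → factor 10/1 = 10
Overall dilution factor = 5 × 100 × 20 × 100 × 10 = 1 × 10^7
Final = 10.0 g/L / 1 × 10^7 = 1.000 × 10^-6 g/L = 1.00 ng/mL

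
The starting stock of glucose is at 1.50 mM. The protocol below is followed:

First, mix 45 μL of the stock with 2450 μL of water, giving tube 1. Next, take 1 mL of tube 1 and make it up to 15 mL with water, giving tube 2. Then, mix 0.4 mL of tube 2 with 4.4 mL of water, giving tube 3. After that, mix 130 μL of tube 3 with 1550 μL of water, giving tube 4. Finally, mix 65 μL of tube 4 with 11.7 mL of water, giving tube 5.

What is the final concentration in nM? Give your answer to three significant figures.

Step 1: 45 μL + 2450 μL = 2495 μL total → factor 2495/45 = 55.444
Step 2: 1 mL brought to 15 mL → factor 15/1 = 15
Step 3: 0.4 mL + 4.4 mL = 4.8 mL total → factor 4.8/0.4 = 12
Step 4: 130 μL + 1550 μL = 1680 μL total → factor 1680/130 = 12.923
Step 5: 65 μL + 11.7 mL = 11765 μL total → factor 11765/65 = 181
Overall dilution factor = 55.444 × 15 × 12 × 12.923 × 181 = 2.3344 × 10^7
Final = 1.50 mM / 2.3344 × 10^7 = 6.426 × 10^-8 mM = 0.0643 nM

0.0643 nM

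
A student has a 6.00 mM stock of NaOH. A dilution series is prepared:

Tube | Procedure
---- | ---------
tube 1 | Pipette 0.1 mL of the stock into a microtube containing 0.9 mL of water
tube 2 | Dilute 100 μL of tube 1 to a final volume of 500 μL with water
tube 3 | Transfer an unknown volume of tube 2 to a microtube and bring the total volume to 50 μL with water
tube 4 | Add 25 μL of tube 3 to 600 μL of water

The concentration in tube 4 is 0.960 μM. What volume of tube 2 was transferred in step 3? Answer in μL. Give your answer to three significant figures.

10.0 μL

Step 1: 0.1 mL + 0.9 mL = 1 mL total → factor 1/0.1 = 10
Step 2: 100 μL brought to 500 μL → factor 500/100 = 5
Step 3: v brought to 50 μL → factor = 50 μL/v
Step 4: 25 μL + 600 μL = 625 μL total → factor 625/25 = 25
Product of known-step factors = 1250
Overall factor = 6.00 mM / (0.960 μM) = 6250
Step-3 factor = 6250 / 1250 = 5
v = 50 μL / 5 = 10.0 μL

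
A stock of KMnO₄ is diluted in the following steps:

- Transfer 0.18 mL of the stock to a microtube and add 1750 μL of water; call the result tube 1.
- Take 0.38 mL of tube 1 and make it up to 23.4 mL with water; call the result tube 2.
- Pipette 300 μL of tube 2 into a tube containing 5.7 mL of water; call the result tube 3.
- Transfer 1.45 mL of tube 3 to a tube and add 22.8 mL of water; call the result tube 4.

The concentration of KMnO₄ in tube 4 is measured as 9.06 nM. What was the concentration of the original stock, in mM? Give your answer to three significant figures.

Step 1: 0.18 mL + 1750 μL = 1.93 mL total → factor 1.93/0.18 = 10.722
Step 2: 0.38 mL brought to 23.4 mL → factor 23.4/0.38 = 61.579
Step 3: 300 μL + 5.7 mL = 6000 μL total → factor 6000/300 = 20
Step 4: 1.45 mL + 22.8 mL = 24.25 mL total → factor 24.25/1.45 = 16.724
Overall dilution factor = 10.722 × 61.579 × 20 × 16.724 = 2.2085 × 10^5
Stock = 9.06 nM × 2.2085 × 10^5 = 2.001 × 10^6 nM = 2.00 mM

2.00 mM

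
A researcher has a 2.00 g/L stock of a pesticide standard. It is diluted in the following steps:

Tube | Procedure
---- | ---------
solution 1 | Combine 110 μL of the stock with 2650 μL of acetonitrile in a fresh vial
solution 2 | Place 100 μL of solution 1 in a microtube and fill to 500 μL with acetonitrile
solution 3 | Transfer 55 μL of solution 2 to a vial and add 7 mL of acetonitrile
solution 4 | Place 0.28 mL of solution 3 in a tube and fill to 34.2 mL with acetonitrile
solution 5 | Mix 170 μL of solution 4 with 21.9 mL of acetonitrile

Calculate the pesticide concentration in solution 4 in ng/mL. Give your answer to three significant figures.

1.02 ng/mL

Step 1: 110 μL + 2650 μL = 2760 μL total → factor 2760/110 = 25.091
Step 2: 100 μL brought to 500 μL → factor 500/100 = 5
Step 3: 55 μL + 7 mL = 7055 μL total → factor 7055/55 = 128.27
Step 4: 0.28 mL brought to 34.2 mL → factor 34.2/0.28 = 122.14
Dilution factor through solution 4 = 25.091 × 5 × 128.27 × 122.14 = 1.9656 × 10^6
[solution 4] = 2.00 g/L / 1.9656 × 10^6 = 1.018 × 10^-6 g/L = 1.02 ng/mL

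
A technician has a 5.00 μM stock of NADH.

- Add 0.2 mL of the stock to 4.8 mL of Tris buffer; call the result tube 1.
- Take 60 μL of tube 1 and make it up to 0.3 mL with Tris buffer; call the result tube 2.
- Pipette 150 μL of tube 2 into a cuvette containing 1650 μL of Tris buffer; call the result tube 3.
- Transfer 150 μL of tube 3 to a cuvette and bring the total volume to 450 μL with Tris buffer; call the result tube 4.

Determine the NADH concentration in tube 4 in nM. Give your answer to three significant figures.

Step 1: 0.2 mL + 4.8 mL = 5 mL total → factor 5/0.2 = 25
Step 2: 60 μL brought to 0.3 mL → factor 300/60 = 5
Step 3: 150 μL + 1650 μL = 1800 μL total → factor 1800/150 = 12
Step 4: 150 μL brought to 450 μL → factor 450/150 = 3
Overall dilution factor = 25 × 5 × 12 × 3 = 4500
Final = 5.00 μM / 4500 = 0.001111 μM = 1.11 nM

1.11 nM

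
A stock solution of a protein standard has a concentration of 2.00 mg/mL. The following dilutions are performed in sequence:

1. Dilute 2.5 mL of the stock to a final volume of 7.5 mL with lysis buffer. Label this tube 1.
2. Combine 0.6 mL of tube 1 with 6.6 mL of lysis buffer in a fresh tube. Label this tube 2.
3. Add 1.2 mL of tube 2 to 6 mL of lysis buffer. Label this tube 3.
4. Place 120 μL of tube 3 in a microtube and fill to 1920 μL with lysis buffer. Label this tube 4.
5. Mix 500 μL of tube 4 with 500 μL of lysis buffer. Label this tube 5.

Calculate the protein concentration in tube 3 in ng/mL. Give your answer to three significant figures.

Step 1: 2.5 mL brought to 7.5 mL → factor 7.5/2.5 = 3
Step 2: 0.6 mL + 6.6 mL = 7.2 mL total → factor 7.2/0.6 = 12
Step 3: 1.2 mL + 6 mL = 7.2 mL total → factor 7.2/1.2 = 6
Dilution factor through tube 3 = 3 × 12 × 6 = 216
[tube 3] = 2.00 mg/mL / 216 = 0.009259 mg/mL = 9.26 × 10^3 ng/mL

9.26 × 10^3 ng/mL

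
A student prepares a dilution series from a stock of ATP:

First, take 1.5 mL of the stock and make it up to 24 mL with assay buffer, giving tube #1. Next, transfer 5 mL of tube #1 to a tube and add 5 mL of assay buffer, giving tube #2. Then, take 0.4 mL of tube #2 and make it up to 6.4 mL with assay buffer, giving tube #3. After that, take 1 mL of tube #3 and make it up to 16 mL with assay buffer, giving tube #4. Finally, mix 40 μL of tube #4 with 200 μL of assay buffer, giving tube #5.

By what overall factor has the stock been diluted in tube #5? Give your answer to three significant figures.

Step 1: 1.5 mL brought to 24 mL → factor 24/1.5 = 16
Step 2: 5 mL + 5 mL = 10 mL total → factor 10/5 = 2
Step 3: 0.4 mL brought to 6.4 mL → factor 6.4/0.4 = 16
Step 4: 1 mL brought to 16 mL → factor 16/1 = 16
Step 5: 40 μL + 200 μL = 240 μL total → factor 240/40 = 6
Overall dilution factor = 16 × 2 × 16 × 16 × 6 = 49152

4.92 × 10^4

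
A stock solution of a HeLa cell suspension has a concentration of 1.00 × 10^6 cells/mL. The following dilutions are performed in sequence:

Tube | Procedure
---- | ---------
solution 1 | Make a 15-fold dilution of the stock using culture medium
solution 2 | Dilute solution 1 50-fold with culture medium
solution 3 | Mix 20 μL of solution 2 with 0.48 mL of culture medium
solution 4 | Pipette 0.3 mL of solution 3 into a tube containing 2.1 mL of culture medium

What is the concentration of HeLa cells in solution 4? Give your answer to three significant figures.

6.67 cells/mL

Step 1: 15-fold → factor 15
Step 2: 50-fold → factor 50
Step 3: 20 μL + 0.48 mL = 500 μL total → factor 500/20 = 25
Step 4: 0.3 mL + 2.1 mL = 2.4 mL total → factor 2.4/0.3 = 8
Overall dilution factor = 15 × 50 × 25 × 8 = 1.5 × 10^5
Final = 1.00 × 10^6 cells/mL / 1.5 × 10^5 = 6.67 cells/mL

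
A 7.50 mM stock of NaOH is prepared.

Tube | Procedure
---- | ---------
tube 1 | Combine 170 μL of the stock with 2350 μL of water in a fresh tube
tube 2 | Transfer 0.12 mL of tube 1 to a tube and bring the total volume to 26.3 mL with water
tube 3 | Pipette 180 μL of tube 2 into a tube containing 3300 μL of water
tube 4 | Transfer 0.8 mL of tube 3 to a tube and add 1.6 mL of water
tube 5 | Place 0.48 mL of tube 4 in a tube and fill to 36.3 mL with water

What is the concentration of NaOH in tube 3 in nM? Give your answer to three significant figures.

Step 1: 170 μL + 2350 μL = 2520 μL total → factor 2520/170 = 14.824
Step 2: 0.12 mL brought to 26.3 mL → factor 26.3/0.12 = 219.17
Step 3: 180 μL + 3300 μL = 3480 μL total → factor 3480/180 = 19.333
Dilution factor through tube 3 = 14.824 × 219.17 × 19.333 = 62811
[tube 3] = 7.50 mM / 62811 = 0.0001194 mM = 119 nM

119 nM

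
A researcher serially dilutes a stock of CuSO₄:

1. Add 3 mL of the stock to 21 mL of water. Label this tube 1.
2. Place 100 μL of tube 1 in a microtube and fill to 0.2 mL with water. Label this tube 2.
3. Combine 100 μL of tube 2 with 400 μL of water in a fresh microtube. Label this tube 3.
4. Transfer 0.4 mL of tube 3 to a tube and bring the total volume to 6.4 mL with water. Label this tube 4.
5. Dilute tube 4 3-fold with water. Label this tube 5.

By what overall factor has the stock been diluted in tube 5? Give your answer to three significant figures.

Step 1: 3 mL + 21 mL = 24 mL total → factor 24/3 = 8
Step 2: 100 μL brought to 0.2 mL → factor 200/100 = 2
Step 3: 100 μL + 400 μL = 500 μL total → factor 500/100 = 5
Step 4: 0.4 mL brought to 6.4 mL → factor 6.4/0.4 = 16
Step 5: 3-fold → factor 3
Overall dilution factor = 8 × 2 × 5 × 16 × 3 = 3840

3.84 × 10^3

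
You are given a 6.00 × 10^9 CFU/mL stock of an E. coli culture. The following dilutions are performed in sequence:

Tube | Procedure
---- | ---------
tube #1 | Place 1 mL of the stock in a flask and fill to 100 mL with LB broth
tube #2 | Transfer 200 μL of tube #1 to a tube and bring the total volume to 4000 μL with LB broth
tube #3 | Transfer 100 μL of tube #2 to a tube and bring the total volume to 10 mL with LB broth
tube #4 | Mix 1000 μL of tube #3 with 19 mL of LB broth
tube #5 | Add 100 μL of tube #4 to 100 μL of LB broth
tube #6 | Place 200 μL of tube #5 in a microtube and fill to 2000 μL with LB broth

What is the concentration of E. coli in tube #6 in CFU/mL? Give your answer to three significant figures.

75.0 CFU/mL

Step 1: 1 mL brought to 100 mL → factor 100/1 = 100
Step 2: 200 μL brought to 4000 μL → factor 4000/200 = 20
Step 3: 100 μL brought to 10 mL → factor 10000/100 = 100
Step 4: 1000 μL + 19 mL = 20000 μL total → factor 20000/1000 = 20
Step 5: 100 μL + 100 μL = 200 μL total → factor 200/100 = 2
Step 6: 200 μL brought to 2000 μL → factor 2000/200 = 10
Overall dilution factor = 100 × 20 × 100 × 20 × 2 × 10 = 8 × 10^7
Final = 6.00 × 10^9 CFU/mL / 8 × 10^7 = 75.0 CFU/mL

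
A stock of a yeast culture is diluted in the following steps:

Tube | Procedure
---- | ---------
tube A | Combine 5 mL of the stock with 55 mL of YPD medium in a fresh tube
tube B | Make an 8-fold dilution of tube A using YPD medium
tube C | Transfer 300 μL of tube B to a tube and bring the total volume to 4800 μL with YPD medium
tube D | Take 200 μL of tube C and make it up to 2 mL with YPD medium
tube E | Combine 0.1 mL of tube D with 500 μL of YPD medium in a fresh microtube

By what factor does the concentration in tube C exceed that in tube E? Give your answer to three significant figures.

60.0

Step 1: 5 mL + 55 mL = 60 mL total → factor 60/5 = 12
Step 2: 8-fold → factor 8
Step 3: 300 μL brought to 4800 μL → factor 4800/300 = 16
Step 4: 200 μL brought to 2 mL → factor 2000/200 = 10
Step 5: 0.1 mL + 500 μL = 0.6 mL total → factor 0.6/0.1 = 6
Dilution factor to tube C = 1536; to tube E = 92160
[tube C]/[tube E] = (factor to tube E)/(factor to tube C) = 92160/1536 = 60.0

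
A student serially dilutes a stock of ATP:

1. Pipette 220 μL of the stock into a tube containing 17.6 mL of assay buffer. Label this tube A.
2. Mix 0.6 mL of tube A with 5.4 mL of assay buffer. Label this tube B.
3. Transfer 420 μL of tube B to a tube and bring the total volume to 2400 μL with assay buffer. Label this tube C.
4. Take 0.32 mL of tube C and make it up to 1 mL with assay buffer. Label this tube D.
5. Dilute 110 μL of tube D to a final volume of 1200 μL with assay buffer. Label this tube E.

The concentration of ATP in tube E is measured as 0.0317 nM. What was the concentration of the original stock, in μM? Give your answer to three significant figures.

5.00 μM

Step 1: 220 μL + 17.6 mL = 17820 μL total → factor 17820/220 = 81
Step 2: 0.6 mL + 5.4 mL = 6 mL total → factor 6/0.6 = 10
Step 3: 420 μL brought to 2400 μL → factor 2400/420 = 5.7143
Step 4: 0.32 mL brought to 1 mL → factor 1/0.32 = 3.125
Step 5: 110 μL brought to 1200 μL → factor 1200/110 = 10.909
Overall dilution factor = 81 × 10 × 5.7143 × 3.125 × 10.909 = 1.5779 × 10^5
Stock = 0.0317 nM × 1.5779 × 10^5 = 5002 nM = 5.00 μM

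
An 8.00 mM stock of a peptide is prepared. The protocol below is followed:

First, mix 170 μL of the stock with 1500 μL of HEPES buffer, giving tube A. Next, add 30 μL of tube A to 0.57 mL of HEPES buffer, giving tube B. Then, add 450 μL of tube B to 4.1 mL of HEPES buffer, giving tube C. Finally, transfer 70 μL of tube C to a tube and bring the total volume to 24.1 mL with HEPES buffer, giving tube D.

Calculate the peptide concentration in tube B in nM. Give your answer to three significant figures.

Step 1: 170 μL + 1500 μL = 1670 μL total → factor 1670/170 = 9.8235
Step 2: 30 μL + 0.57 mL = 600 μL total → factor 600/30 = 20
Dilution factor through tube B = 9.8235 × 20 = 196.47
[tube B] = 8.00 mM / 196.47 = 0.04072 mM = 4.07 × 10^4 nM

4.07 × 10^4 nM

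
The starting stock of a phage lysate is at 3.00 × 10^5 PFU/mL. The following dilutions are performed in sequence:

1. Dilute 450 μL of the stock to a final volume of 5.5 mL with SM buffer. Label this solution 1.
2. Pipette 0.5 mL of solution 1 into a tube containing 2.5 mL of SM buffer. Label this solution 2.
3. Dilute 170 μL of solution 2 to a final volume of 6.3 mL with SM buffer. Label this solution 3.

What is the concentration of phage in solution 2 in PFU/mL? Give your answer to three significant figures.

4.09 × 10^3 PFU/mL

Step 1: 450 μL brought to 5.5 mL → factor 5500/450 = 12.222
Step 2: 0.5 mL + 2.5 mL = 3 mL total → factor 3/0.5 = 6
Dilution factor through solution 2 = 12.222 × 6 = 73.333
[solution 2] = 3.00 × 10^5 PFU/mL / 73.333 = 4.09 × 10^3 PFU/mL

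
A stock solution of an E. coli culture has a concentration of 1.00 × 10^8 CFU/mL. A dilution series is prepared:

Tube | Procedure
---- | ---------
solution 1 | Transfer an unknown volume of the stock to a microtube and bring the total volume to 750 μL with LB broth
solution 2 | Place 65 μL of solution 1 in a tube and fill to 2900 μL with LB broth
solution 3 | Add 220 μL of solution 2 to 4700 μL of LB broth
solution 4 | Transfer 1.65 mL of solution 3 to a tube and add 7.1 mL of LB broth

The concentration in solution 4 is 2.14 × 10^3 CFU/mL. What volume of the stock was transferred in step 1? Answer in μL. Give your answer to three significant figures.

Step 1: v brought to 750 μL → factor = 750 μL/v
Step 2: 65 μL brought to 2900 μL → factor 2900/65 = 44.615
Step 3: 220 μL + 4700 μL = 4920 μL total → factor 4920/220 = 22.364
Step 4: 1.65 mL + 7.1 mL = 8.75 mL total → factor 8.75/1.65 = 5.303
Product of known-step factors = 5291.2
Overall factor = 1.00 × 10^8 CFU/mL / (2.14 × 10^3 CFU/mL) = 46729
Step-1 factor = 46729 / 5291.2 = 8.8315
v = 750 μL / 8.8315 = 84.9 μL

84.9 μL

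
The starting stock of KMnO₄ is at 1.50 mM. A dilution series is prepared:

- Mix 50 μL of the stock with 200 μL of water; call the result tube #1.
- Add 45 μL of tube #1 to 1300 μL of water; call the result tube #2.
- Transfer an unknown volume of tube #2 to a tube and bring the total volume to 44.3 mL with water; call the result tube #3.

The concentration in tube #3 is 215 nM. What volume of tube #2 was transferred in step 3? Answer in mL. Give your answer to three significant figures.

0.949 mL

Step 1: 50 μL + 200 μL = 250 μL total → factor 250/50 = 5
Step 2: 45 μL + 1300 μL = 1345 μL total → factor 1345/45 = 29.889
Step 3: v brought to 44.3 mL → factor = 44.3 mL/v
Product of known-step factors = 149.44
Overall factor = 1.50 mM / (215 nM) = 6976.7
Step-3 factor = 6976.7 / 149.44 = 46.685
v = 44.3 mL / 46.685 = 0.949 mL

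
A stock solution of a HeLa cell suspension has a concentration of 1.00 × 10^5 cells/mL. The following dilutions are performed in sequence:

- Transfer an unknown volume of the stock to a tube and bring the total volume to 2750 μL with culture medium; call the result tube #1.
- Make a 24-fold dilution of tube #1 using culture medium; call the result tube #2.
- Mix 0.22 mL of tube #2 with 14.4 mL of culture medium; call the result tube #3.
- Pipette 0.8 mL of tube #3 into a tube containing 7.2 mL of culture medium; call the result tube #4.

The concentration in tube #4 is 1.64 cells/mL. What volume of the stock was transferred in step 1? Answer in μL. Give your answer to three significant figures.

Step 1: v brought to 2750 μL → factor = 2750 μL/v
Step 2: 24-fold → factor 24
Step 3: 0.22 mL + 14.4 mL = 14.62 mL total → factor 14.62/0.22 = 66.455
Step 4: 0.8 mL + 7.2 mL = 8 mL total → factor 8/0.8 = 10
Product of known-step factors = 15949
Overall factor = 1.00 × 10^5 cells/mL / (1.64 cells/mL) = 60976
Step-1 factor = 60976 / 15949 = 3.8231
v = 2750 μL / 3.8231 = 719 μL

719 μL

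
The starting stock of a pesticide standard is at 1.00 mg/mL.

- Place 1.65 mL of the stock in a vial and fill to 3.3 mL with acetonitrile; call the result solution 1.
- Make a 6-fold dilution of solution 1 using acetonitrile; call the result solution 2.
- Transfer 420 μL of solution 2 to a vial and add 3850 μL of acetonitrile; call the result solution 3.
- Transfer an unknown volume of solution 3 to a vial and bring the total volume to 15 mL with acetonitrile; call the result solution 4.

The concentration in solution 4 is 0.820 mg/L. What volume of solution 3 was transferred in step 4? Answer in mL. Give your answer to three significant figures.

Step 1: 1.65 mL brought to 3.3 mL → factor 3.3/1.65 = 2
Step 2: 6-fold → factor 6
Step 3: 420 μL + 3850 μL = 4270 μL total → factor 4270/420 = 10.167
Step 4: v brought to 15 mL → factor = 15 mL/v
Product of known-step factors = 122
Overall factor = 1.00 mg/mL / (0.820 mg/L) = 1219.5
Step-4 factor = 1219.5 / 122 = 9.996
v = 15 mL / 9.996 = 1.50 mL

1.50 mL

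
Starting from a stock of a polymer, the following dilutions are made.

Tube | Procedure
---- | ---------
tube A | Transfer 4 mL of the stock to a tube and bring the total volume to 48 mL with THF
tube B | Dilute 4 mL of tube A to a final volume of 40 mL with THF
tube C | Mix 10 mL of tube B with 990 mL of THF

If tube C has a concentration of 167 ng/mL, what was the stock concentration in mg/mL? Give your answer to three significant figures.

Step 1: 4 mL brought to 48 mL → factor 48/4 = 12
Step 2: 4 mL brought to 40 mL → factor 40/4 = 10
Step 3: 10 mL + 990 mL = 1000 mL total → factor 1000/10 = 100
Overall dilution factor = 12 × 10 × 100 = 12000
Stock = 167 ng/mL × 12000 = 2.004 × 10^6 ng/mL = 2.00 mg/mL

2.00 mg/mL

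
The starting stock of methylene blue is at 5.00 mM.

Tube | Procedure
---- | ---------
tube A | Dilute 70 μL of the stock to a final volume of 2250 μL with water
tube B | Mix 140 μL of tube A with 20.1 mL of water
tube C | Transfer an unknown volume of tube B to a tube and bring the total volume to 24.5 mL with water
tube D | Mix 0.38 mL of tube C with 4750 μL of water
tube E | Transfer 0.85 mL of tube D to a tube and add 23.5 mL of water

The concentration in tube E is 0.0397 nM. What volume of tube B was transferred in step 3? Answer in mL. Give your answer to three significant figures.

0.350 mL

Step 1: 70 μL brought to 2250 μL → factor 2250/70 = 32.143
Step 2: 140 μL + 20.1 mL = 20240 μL total → factor 20240/140 = 144.57
Step 3: v brought to 24.5 mL → factor = 24.5 mL/v
Step 4: 0.38 mL + 4750 μL = 5.13 mL total → factor 5.13/0.38 = 13.5
Step 5: 0.85 mL + 23.5 mL = 24.35 mL total → factor 24.35/0.85 = 28.647
Product of known-step factors = 1.7971 × 10^6
Overall factor = 5.00 mM / (0.0397 nM) = 1.2594 × 10^8
Step-3 factor = 1.2594 × 10^8 / 1.7971 × 10^6 = 70.081
v = 24.5 mL / 70.081 = 0.350 mL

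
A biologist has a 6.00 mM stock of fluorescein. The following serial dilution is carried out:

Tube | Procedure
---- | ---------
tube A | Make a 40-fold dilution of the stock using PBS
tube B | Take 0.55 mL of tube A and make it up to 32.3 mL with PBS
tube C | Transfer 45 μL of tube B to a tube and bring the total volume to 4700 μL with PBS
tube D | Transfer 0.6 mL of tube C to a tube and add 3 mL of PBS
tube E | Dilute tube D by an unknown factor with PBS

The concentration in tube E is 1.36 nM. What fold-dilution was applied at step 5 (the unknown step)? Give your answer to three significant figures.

Step 1: 40-fold → factor 40
Step 2: 0.55 mL brought to 32.3 mL → factor 32.3/0.55 = 58.727
Step 3: 45 μL brought to 4700 μL → factor 4700/45 = 104.44
Step 4: 0.6 mL + 3 mL = 3.6 mL total → factor 3.6/0.6 = 6
Step 5: unknown factor x
Product of known-step factors = 1.4721 × 10^6
Overall factor = 6.00 mM / (1.36 nM) = 4.4118 × 10^6
x = 4.4118 × 10^6 / 1.4721 × 10^6 = 3.00

3.00-fold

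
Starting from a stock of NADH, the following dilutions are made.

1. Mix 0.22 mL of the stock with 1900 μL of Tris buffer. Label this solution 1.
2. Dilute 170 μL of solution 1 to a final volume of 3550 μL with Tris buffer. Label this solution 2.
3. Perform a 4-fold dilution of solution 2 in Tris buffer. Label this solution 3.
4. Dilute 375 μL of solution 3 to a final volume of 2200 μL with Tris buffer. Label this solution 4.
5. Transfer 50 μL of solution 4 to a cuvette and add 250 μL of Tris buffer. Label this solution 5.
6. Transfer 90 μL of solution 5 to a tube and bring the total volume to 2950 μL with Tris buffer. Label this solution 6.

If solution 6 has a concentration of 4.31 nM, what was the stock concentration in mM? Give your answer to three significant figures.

Step 1: 0.22 mL + 1900 μL = 2.12 mL total → factor 2.12/0.22 = 9.6364
Step 2: 170 μL brought to 3550 μL → factor 3550/170 = 20.882
Step 3: 4-fold → factor 4
Step 4: 375 μL brought to 2200 μL → factor 2200/375 = 5.8667
Step 5: 50 μL + 250 μL = 300 μL total → factor 300/50 = 6
Step 6: 90 μL brought to 2950 μL → factor 2950/90 = 32.778
Overall dilution factor = 9.6364 × 20.882 × 4 × 5.8667 × 6 × 32.778 = 9.287 × 10^5
Stock = 4.31 nM × 9.287 × 10^5 = 4.003 × 10^6 nM = 4.00 mM

4.00 mM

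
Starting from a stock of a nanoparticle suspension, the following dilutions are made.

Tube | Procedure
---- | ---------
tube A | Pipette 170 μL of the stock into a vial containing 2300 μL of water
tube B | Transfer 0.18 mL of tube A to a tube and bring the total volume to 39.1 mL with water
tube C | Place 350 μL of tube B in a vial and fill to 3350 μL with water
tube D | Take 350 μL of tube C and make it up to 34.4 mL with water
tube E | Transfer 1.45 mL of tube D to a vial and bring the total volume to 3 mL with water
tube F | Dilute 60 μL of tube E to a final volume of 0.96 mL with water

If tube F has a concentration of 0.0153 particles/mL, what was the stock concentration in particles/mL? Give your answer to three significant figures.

1.50 × 10^6 particles/mL

Step 1: 170 μL + 2300 μL = 2470 μL total → factor 2470/170 = 14.529
Step 2: 0.18 mL brought to 39.1 mL → factor 39.1/0.18 = 217.22
Step 3: 350 μL brought to 3350 μL → factor 3350/350 = 9.5714
Step 4: 350 μL brought to 34.4 mL → factor 34400/350 = 98.286
Step 5: 1.45 mL brought to 3 mL → factor 3/1.45 = 2.069
Step 6: 60 μL brought to 0.96 mL → factor 960/60 = 16
Overall dilution factor = 14.529 × 217.22 × 9.5714 × 98.286 × 2.069 × 16 = 9.8286 × 10^7
Stock = 0.0153 particles/mL × 9.8286 × 10^7 = 1.50 × 10^6 particles/mL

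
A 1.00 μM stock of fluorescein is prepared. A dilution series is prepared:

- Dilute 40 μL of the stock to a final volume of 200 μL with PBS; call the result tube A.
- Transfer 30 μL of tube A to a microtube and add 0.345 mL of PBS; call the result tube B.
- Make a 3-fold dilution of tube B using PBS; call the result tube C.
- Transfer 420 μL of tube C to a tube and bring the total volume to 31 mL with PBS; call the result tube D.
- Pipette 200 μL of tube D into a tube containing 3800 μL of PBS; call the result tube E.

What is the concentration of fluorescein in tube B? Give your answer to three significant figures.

0.0160 μM

Step 1: 40 μL brought to 200 μL → factor 200/40 = 5
Step 2: 30 μL + 0.345 mL = 375 μL total → factor 375/30 = 12.5
Dilution factor through tube B = 5 × 12.5 = 62.5
[tube B] = 1.00 μM / 62.5 = 0.0160 μM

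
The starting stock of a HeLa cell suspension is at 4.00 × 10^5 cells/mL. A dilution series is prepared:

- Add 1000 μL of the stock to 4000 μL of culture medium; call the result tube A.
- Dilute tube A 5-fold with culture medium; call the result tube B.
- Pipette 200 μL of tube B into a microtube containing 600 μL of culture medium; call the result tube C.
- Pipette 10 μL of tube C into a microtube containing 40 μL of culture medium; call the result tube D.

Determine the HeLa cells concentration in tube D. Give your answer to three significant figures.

800 cells/mL

Step 1: 1000 μL + 4000 μL = 5000 μL total → factor 5000/1000 = 5
Step 2: 5-fold → factor 5
Step 3: 200 μL + 600 μL = 800 μL total → factor 800/200 = 4
Step 4: 10 μL + 40 μL = 50 μL total → factor 50/10 = 5
Overall dilution factor = 5 × 5 × 4 × 5 = 500
Final = 4.00 × 10^5 cells/mL / 500 = 800 cells/mL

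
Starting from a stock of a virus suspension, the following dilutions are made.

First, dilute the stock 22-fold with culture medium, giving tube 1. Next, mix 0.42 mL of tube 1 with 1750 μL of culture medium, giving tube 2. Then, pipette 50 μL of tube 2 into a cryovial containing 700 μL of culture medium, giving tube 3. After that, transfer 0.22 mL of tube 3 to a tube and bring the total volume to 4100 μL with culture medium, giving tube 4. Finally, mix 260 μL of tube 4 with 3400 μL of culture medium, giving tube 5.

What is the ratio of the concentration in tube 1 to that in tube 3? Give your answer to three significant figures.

77.5

Step 1: 22-fold → factor 22
Step 2: 0.42 mL + 1750 μL = 2.17 mL total → factor 2.17/0.42 = 5.1667
Step 3: 50 μL + 700 μL = 750 μL total → factor 750/50 = 15
Dilution factor to tube 1 = 22; to tube 3 = 1705
[tube 1]/[tube 3] = (factor to tube 3)/(factor to tube 1) = 1705/22 = 77.5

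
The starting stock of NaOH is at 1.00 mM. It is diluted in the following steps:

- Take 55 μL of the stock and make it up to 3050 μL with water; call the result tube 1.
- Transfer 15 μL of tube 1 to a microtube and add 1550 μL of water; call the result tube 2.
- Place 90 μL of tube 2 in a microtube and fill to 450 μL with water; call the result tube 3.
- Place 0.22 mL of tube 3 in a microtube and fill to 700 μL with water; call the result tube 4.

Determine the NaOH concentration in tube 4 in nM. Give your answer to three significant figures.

Step 1: 55 μL brought to 3050 μL → factor 3050/55 = 55.455
Step 2: 15 μL + 1550 μL = 1565 μL total → factor 1565/15 = 104.33
Step 3: 90 μL brought to 450 μL → factor 450/90 = 5
Step 4: 0.22 mL brought to 700 μL → factor 0.7/0.22 = 3.1818
Overall dilution factor = 55.455 × 104.33 × 5 × 3.1818 = 92046
Final = 1.00 mM / 92046 = 1.086 × 10^-5 mM = 10.9 nM

10.9 nM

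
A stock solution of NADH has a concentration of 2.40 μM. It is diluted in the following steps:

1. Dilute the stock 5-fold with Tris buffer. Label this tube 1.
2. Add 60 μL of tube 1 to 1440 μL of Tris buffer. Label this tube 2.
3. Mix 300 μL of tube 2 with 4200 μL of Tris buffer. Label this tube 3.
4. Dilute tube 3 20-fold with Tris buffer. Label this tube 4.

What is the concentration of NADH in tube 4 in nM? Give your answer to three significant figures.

0.0640 nM

Step 1: 5-fold → factor 5
Step 2: 60 μL + 1440 μL = 1500 μL total → factor 1500/60 = 25
Step 3: 300 μL + 4200 μL = 4500 μL total → factor 4500/300 = 15
Step 4: 20-fold → factor 20
Overall dilution factor = 5 × 25 × 15 × 20 = 37500
Final = 2.40 μM / 37500 = 6.400 × 10^-5 μM = 0.0640 nM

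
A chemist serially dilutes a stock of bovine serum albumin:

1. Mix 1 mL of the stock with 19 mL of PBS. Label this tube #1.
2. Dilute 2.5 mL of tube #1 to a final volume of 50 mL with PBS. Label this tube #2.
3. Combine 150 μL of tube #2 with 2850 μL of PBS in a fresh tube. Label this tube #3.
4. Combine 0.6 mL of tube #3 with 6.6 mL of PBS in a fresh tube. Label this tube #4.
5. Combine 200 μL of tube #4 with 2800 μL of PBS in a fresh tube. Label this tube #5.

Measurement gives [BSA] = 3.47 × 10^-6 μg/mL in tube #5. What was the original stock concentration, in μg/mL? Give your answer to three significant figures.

5.00 μg/mL

Step 1: 1 mL + 19 mL = 20 mL total → factor 20/1 = 20
Step 2: 2.5 mL brought to 50 mL → factor 50/2.5 = 20
Step 3: 150 μL + 2850 μL = 3000 μL total → factor 3000/150 = 20
Step 4: 0.6 mL + 6.6 mL = 7.2 mL total → factor 7.2/0.6 = 12
Step 5: 200 μL + 2800 μL = 3000 μL total → factor 3000/200 = 15
Overall dilution factor = 20 × 20 × 20 × 12 × 15 = 1.44 × 10^6
Stock = 3.47 × 10^-6 μg/mL × 1.44 × 10^6 = 5.00 μg/mL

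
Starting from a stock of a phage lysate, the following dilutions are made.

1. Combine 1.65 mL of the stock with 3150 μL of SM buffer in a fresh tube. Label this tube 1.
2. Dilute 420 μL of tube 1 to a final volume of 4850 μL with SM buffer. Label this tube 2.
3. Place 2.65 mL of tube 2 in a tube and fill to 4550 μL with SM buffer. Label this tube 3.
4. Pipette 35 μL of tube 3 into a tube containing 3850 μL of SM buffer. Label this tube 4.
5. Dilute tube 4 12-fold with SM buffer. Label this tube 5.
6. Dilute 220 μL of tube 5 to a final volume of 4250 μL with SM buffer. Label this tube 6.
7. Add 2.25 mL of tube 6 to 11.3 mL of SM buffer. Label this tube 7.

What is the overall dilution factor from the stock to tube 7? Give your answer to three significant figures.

Step 1: 1.65 mL + 3150 μL = 4.8 mL total → factor 4.8/1.65 = 2.9091
Step 2: 420 μL brought to 4850 μL → factor 4850/420 = 11.548
Step 3: 2.65 mL brought to 4550 μL → factor 4.55/2.65 = 1.717
Step 4: 35 μL + 3850 μL = 3885 μL total → factor 3885/35 = 111
Step 5: 12-fold → factor 12
Step 6: 220 μL brought to 4250 μL → factor 4250/220 = 19.318
Step 7: 2.25 mL + 11.3 mL = 13.55 mL total → factor 13.55/2.25 = 6.0222
Overall dilution factor = 2.9091 × 11.548 × 1.717 × 111 × 12 × 19.318 × 6.0222 = 8.938 × 10^6

8.94 × 10^6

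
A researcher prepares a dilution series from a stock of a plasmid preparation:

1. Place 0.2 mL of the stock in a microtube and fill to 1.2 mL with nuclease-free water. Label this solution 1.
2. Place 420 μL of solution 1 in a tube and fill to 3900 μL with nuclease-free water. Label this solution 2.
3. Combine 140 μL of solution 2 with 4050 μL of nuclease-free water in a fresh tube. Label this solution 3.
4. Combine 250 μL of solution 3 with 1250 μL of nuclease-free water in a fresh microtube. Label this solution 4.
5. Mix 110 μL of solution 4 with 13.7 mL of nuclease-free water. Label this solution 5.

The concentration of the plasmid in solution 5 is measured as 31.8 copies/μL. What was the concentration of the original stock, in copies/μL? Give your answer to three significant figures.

3.99 × 10^7 copies/μL

Step 1: 0.2 mL brought to 1.2 mL → factor 1.2/0.2 = 6
Step 2: 420 μL brought to 3900 μL → factor 3900/420 = 9.2857
Step 3: 140 μL + 4050 μL = 4190 μL total → factor 4190/140 = 29.929
Step 4: 250 μL + 1250 μL = 1500 μL total → factor 1500/250 = 6
Step 5: 110 μL + 13.7 mL = 13810 μL total → factor 13810/110 = 125.55
Overall dilution factor = 6 × 9.2857 × 29.929 × 6 × 125.55 = 1.256 × 10^6
Stock = 31.8 copies/μL × 1.256 × 10^6 = 3.99 × 10^7 copies/μL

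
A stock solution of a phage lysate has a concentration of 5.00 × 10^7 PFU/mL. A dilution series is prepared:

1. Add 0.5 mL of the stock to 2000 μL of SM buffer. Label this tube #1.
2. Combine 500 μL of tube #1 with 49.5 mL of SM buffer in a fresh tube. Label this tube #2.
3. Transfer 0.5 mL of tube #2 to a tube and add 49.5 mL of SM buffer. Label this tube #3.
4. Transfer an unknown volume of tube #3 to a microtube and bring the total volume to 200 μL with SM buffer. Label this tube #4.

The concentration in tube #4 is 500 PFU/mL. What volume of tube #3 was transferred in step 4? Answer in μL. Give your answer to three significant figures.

Step 1: 0.5 mL + 2000 μL = 2.5 mL total → factor 2.5/0.5 = 5
Step 2: 500 μL + 49.5 mL = 50000 μL total → factor 50000/500 = 100
Step 3: 0.5 mL + 49.5 mL = 50 mL total → factor 50/0.5 = 100
Step 4: v brought to 200 μL → factor = 200 μL/v
Product of known-step factors = 50000
Overall factor = 5.00 × 10^7 PFU/mL / (500 PFU/mL) = 1 × 10^5
Step-4 factor = 1 × 10^5 / 50000 = 2
v = 200 μL / 2 = 100 μL

100 μL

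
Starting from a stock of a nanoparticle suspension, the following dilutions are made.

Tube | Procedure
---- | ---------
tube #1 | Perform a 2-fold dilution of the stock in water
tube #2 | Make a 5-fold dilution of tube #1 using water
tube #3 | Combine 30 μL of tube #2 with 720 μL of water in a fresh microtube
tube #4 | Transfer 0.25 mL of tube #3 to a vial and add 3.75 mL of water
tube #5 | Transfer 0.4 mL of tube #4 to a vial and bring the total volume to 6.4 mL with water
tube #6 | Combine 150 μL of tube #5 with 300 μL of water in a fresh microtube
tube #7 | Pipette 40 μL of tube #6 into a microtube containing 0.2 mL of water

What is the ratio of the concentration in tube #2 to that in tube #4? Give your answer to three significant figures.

400

Step 1: 2-fold → factor 2
Step 2: 5-fold → factor 5
Step 3: 30 μL + 720 μL = 750 μL total → factor 750/30 = 25
Step 4: 0.25 mL + 3.75 mL = 4 mL total → factor 4/0.25 = 16
Dilution factor to tube #2 = 10; to tube #4 = 4000
[tube #2]/[tube #4] = (factor to tube #4)/(factor to tube #2) = 4000/10 = 400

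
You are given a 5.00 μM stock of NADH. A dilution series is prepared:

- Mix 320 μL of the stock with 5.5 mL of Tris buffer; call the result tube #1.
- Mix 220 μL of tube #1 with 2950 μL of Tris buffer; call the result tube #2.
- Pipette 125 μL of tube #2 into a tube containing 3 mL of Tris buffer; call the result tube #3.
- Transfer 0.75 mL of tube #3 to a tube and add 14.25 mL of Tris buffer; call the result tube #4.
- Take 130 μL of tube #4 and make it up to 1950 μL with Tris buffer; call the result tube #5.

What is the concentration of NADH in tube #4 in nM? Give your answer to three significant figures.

0.0382 nM

Step 1: 320 μL + 5.5 mL = 5820 μL total → factor 5820/320 = 18.188
Step 2: 220 μL + 2950 μL = 3170 μL total → factor 3170/220 = 14.409
Step 3: 125 μL + 3 mL = 3125 μL total → factor 3125/125 = 25
Step 4: 0.75 mL + 14.25 mL = 15 mL total → factor 15/0.75 = 20
Dilution factor through tube #4 = 18.188 × 14.409 × 25 × 20 = 1.3103 × 10^5
[tube #4] = 5.00 μM / 1.3103 × 10^5 = 3.816 × 10^-5 μM = 0.0382 nM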